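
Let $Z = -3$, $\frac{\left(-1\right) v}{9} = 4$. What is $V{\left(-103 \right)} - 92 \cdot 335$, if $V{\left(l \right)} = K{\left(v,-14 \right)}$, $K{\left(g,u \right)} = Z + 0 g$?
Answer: $-30823$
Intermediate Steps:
$v = -36$ ($v = \left(-9\right) 4 = -36$)
$K{\left(g,u \right)} = -3$ ($K{\left(g,u \right)} = -3 + 0 g = -3 + 0 = -3$)
$V{\left(l \right)} = -3$
$V{\left(-103 \right)} - 92 \cdot 335 = -3 - 92 \cdot 335 = -3 - 30820 = -30823$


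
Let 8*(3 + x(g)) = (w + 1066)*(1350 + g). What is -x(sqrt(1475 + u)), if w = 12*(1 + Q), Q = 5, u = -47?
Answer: -384069/2 - 569*sqrt(357)/2 ≈ -1.9741e+5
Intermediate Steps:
w = 72 (w = 12*(1 + 5) = 12*6 = 72)
x(g) = 384069/2 + 569*g/4 (x(g) = -3 + ((72 + 1066)*(1350 + g))/8 = -3 + (1138*(1350 + g))/8 = -3 + (1536300 + 1138*g)/8 = -3 + (384075/2 + 569*g/4) = 384069/2 + 569*g/4)
-x(sqrt(1475 + u)) = -(384069/2 + 569*sqrt(1475 - 47)/4) = -(384069/2 + 569*sqrt(1428)/4) = -(384069/2 + 569*(2*sqrt(357))/4) = -(384069/2 + 569*sqrt(357)/2) = -384069/2 - 569*sqrt(357)/2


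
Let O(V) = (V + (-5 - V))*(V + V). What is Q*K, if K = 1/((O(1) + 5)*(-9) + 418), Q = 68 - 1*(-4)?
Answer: 72/463 ≈ 0.15551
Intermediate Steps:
Q = 72 (Q = 68 + 4 = 72)
O(V) = -10*V
K = 1/463 (K = 1/((-10*1 + 5)*(-9) + 418) = 1/((-10 + 5)*(-9) + 418) = 1/(-5*(-9) + 418) = 1/(45 + 418) = 1/463 ≈ 0.0021598)
Q*K = 72*(1/463) = 72/463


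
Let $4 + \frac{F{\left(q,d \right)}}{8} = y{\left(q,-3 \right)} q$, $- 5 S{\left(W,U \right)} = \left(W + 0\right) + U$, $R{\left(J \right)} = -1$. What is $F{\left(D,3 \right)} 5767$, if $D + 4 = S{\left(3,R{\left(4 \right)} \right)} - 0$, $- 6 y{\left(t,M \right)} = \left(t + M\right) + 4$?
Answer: $- \frac{22468232}{75} \approx -2.9958 \cdot 10^{5}$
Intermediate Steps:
$S{\left(W,U \right)} = - \frac{U}{5} - \frac{W}{5}$ ($S{\left(W,U \right)} = - \frac{\left(W + 0\right) + U}{5} = - \frac{W + U}{5} = - \frac{U + W}{5} = - \frac{U}{5} - \frac{W}{5}$)
$y{\left(t,M \right)} = - \frac{2}{3} - \frac{M}{6} - \frac{t}{6}$ ($y{\left(t,M \right)} = - \frac{\left(t + M\right) + 4}{6} = - \frac{\left(M + t\right) + 4}{6} = - \frac{4 + M + t}{6} = - \frac{2}{3} - \frac{M}{6} - \frac{t}{6}$)
$D = - \frac{22}{5}$ ($D = -4 - \frac{2}{5} = - \frac{22}{5} \approx -4.4$)
$F{\left(q,d \right)} = -32 + 8 q \left(- \frac{1}{6} - \frac{q}{6}\right)$ ($F{\left(q,d \right)} = -32 + 8 \left(- \frac{2}{3} - - \frac{1}{2} - \frac{q}{6}\right) q = -32 + 8 \left(- \frac{2}{3} + \frac{1}{2} - \frac{q}{6}\right) q = -32 + 8 \left(- \frac{1}{6} - \frac{q}{6}\right) q = -32 + 8 q \left(- \frac{1}{6} - \frac{q}{6}\right)$)
$F{\left(D,3 \right)} 5767 = \left(-32 - - \frac{88 \left(1 - \frac{22}{5}\right)}{15}\right) 5767 = \left(-32 - \left(- \frac{88}{15}\right) \left(- \frac{17}{5}\right)\right) 5767 = \left(-32 - \frac{1496}{75}\right) 5767 = \left(- \frac{3896}{75}\right) 5767 = - \frac{22468232}{75}$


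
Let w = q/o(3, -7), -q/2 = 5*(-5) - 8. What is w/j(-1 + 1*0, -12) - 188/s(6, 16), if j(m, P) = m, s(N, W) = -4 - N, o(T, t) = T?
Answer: -16/5 ≈ -3.2000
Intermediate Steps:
q = 66 (q = -2*(5*(-5) - 8) = -2*(-25 - 8) = -2*(-33) = 66)
w = 22 (w = 66/3 = 66*(1/3) = 22)
w/j(-1 + 1*0, -12) - 188/s(6, 16) = 22/(-1 + 1*0) - 188/(-4 - 1*6) = 22/(-1 + 0) - 188/(-4 - 6) = 22/(-1) - 188/(-10) = 22*(-1) - 188*(-1/10) = -22 + 94/5 = -16/5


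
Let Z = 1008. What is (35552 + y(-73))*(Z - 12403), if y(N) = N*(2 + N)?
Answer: -464175325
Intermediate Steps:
(35552 + y(-73))*(Z - 12403) = (35552 - 73*(2 - 73))*(1008 - 12403) = (35552 - 73*(-71))*(-11395) = (35552 + 5183)*(-11395) = 40735*(-11395) = -464175325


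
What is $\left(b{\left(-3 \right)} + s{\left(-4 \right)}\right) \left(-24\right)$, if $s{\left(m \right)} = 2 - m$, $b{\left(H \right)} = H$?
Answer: $-72$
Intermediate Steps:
$\left(b{\left(-3 \right)} + s{\left(-4 \right)}\right) \left(-24\right) = \left(-3 + \left(2 - -4\right)\right) \left(-24\right) = \left(-3 + \left(2 + 4\right)\right) \left(-24\right) = \left(-3 + 6\right) \left(-24\right) = 3 \left(-24\right) = -72$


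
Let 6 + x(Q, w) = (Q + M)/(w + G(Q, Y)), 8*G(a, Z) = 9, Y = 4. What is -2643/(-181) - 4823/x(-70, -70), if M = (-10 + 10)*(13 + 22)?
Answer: 488260291/497026 ≈ 982.36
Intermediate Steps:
G(a, Z) = 9/8 (G(a, Z) = (1/8)*9 = 9/8)
M = 0 (M = 0*35 = 0)
x(Q, w) = -6 + Q/(9/8 + w) (x(Q, w) = -6 + (Q + 0)/(w + 9/8) = -6 + Q/(9/8 + w))
-2643/(-181) - 4823/x(-70, -70) = -2643/(-181) - 4823*(9 + 8*(-70))/(2*(-27 - 24*(-70) + 4*(-70))) = -2643*(-1/181) - 4823*(9 - 560)/(2*(-27 + 1680 - 280)) = 2643/181 - 4823/(2*1373/(-551)) = 2643/181 - 4823/(2*(-1/551)*1373) = 2643/181 - 4823/(-2746/551) = 2643/181 - 4823*(-551/2746) = 2643/181 + 2657473/2746 = 488260291/497026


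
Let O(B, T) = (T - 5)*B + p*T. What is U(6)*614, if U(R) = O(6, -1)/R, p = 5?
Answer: -12587/3 ≈ -4195.7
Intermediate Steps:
O(B, T) = 5*T + B*(-5 + T) (O(B, T) = (T - 5)*B + 5*T = (-5 + T)*B + 5*T = B*(-5 + T) + 5*T = 5*T + B*(-5 + T))
U(R) = -41/R (U(R) = (-5*6 + 5*(-1) + 6*(-1))/R = (-30 - 5 - 6)/R = -41/R)
U(6)*614 = -41/6*614 = -12587/3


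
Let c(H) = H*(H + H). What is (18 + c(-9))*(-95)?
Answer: -17100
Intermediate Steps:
c(H) = 2*H**2 (c(H) = H*(2*H) = 2*H**2)
(18 + c(-9))*(-95) = (18 + 2*(-9)**2)*(-95) = (18 + 2*81)*(-95) = (18 + 162)*(-95) = 180*(-95) = -17100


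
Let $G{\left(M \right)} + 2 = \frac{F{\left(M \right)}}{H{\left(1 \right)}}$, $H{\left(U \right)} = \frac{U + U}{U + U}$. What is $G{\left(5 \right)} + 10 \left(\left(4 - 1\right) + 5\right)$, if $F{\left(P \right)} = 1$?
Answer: $79$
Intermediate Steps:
$H{\left(U \right)} = 1$ ($H{\left(U \right)} = \frac{2 U}{2 U} = 2 U \frac{1}{2 U} = 1$)
$G{\left(M \right)} = -1$ ($G{\left(M \right)} = -2 + 1 \cdot 1^{-1} = -2 + 1 \cdot 1 = -2 + 1 = -1$)
$G{\left(5 \right)} + 10 \left(\left(4 - 1\right) + 5\right) = -1 + 10 \left(\left(4 - 1\right) + 5\right) = -1 + 10 \left(3 + 5\right) = -1 + 10 \cdot 8 = -1 + 80 = 79$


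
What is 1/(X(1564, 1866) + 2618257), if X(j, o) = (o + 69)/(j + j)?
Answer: 3128/8189909831 ≈ 3.8193e-7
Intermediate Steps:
X(j, o) = (69 + o)/(2*j) (X(j, o) = (69 + o)/((2*j)) = (69 + o)*(1/(2*j)) = (69 + o)/(2*j))
1/(X(1564, 1866) + 2618257) = 1/((½)*(69 + 1866)/1564 + 2618257) = 1/((½)*(1/1564)*1935 + 2618257) = 1/(1935/3128 + 2618257) = 1/(8189909831/3128) = 3128/8189909831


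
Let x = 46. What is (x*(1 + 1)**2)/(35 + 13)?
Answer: 23/6 ≈ 3.8333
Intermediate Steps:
(x*(1 + 1)**2)/(35 + 13) = (46*(1 + 1)**2)/(35 + 13) = (46*2**2)/48 = (46*4)*(1/48) = 184*(1/48) = 23/6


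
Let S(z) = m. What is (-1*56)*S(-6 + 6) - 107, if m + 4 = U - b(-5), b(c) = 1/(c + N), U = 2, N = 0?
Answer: -31/5 ≈ -6.2000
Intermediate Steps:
b(c) = 1/c (b(c) = 1/(c + 0) = 1/c)
m = -9/5 (m = -4 + (2 - 1/(-5)) = -4 + (2 - 1*(-⅕)) = -4 + (2 + ⅕) = -4 + 11/5 = -9/5 ≈ -1.8000)
S(z) = -9/5
(-1*56)*S(-6 + 6) - 107 = -1*56*(-9/5) - 107 = -56*(-9/5) - 107 = 504/5 - 107 = -31/5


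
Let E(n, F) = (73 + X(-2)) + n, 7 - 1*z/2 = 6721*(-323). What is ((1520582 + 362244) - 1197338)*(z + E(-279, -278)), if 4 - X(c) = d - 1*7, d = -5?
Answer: 2976107845920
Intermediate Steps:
X(c) = 16 (X(c) = 4 - (-5 - 1*7) = 4 - (-5 - 7) = 4 - 1*(-12) = 4 + 12 = 16)
z = 4341780 (z = 14 - 13442*(-323) = 14 - 2*(-2170883) = 14 + 4341766 = 4341780)
E(n, F) = 89 + n (E(n, F) = (73 + 16) + n = 89 + n)
((1520582 + 362244) - 1197338)*(z + E(-279, -278)) = ((1520582 + 362244) - 1197338)*(4341780 + (89 - 279)) = (1882826 - 1197338)*(4341780 - 190) = 685488*4341590 = 2976107845920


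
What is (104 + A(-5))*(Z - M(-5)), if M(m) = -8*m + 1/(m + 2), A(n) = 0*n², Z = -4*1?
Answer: -13624/3 ≈ -4541.3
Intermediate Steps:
Z = -4
A(n) = 0
M(m) = 1/(2 + m) - 8*m (M(m) = -8*m + 1/(2 + m) = 1/(2 + m) - 8*m)
(104 + A(-5))*(Z - M(-5)) = (104 + 0)*(-4 - (1 - 16*(-5) - 8*(-5)²)/(2 - 5)) = 104*(-4 - (1 + 80 - 8*25)/(-3)) = 104*(-4 - (-1)*(1 + 80 - 200)/3) = 104*(-4 - (-1)*(-119)/3) = 104*(-4 - 1*119/3) = 104*(-4 - 119/3) = 104*(-131/3) = -13624/3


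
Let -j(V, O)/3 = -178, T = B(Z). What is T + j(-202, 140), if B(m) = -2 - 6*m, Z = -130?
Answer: 1312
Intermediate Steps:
T = 778 (T = -2 - 6*(-130) = -2 + 780 = 778)
j(V, O) = 534 (j(V, O) = -3*(-178) = 534)
T + j(-202, 140) = 778 + 534 = 1312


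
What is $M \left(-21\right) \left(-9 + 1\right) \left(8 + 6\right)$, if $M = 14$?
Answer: $32928$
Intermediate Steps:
$M \left(-21\right) \left(-9 + 1\right) \left(8 + 6\right) = 14 \left(-21\right) \left(-9 + 1\right) \left(8 + 6\right) = - 294 \left(\left(-8\right) 14\right) = \left(-294\right) \left(-112\right) = 32928$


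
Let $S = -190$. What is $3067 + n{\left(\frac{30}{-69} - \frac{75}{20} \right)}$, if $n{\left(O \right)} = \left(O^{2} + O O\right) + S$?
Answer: $\frac{12323689}{4232} \approx 2912.0$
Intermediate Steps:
$n{\left(O \right)} = -190 + 2 O^{2}$ ($n{\left(O \right)} = \left(O^{2} + O O\right) - 190 = \left(O^{2} + O^{2}\right) - 190 = 2 O^{2} - 190 = -190 + 2 O^{2}$)
$3067 + n{\left(\frac{30}{-69} - \frac{75}{20} \right)} = 3067 - \left(190 - 2 \left(\frac{30}{-69} - \frac{75}{20}\right)^{2}\right) = 3067 - \left(190 - 2 \left(30 \left(- \frac{1}{69}\right) - \frac{15}{4}\right)^{2}\right) = 3067 - \left(190 - 2 \left(- \frac{10}{23} - \frac{15}{4}\right)^{2}\right) = 3067 - \left(190 - 2 \left(- \frac{385}{92}\right)^{2}\right) = 3067 + \left(-190 + 2 \cdot \frac{148225}{8464}\right) = 3067 + \left(-190 + \frac{148225}{4232}\right) = 3067 - \frac{655855}{4232} = \frac{12323689}{4232}$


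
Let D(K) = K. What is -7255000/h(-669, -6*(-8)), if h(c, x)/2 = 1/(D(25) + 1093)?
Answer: -4055545000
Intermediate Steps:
h(c, x) = 1/559 (h(c, x) = 2/(25 + 1093) = 2/1118 = 2*(1/1118) = 1/559)
-7255000/h(-669, -6*(-8)) = -7255000/1/559 = -7255000*559 = -4055545000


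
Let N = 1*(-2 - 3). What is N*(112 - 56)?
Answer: -280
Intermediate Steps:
N = -5 (N = 1*(-5) = -5)
N*(112 - 56) = -5*(112 - 56) = -5*56 = -280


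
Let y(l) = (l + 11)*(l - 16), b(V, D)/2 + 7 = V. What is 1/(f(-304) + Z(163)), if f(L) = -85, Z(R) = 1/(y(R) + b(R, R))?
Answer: -25890/2200649 ≈ -0.011765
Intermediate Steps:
b(V, D) = -14 + 2*V
y(l) = (-16 + l)*(11 + l) (y(l) = (11 + l)*(-16 + l) = (-16 + l)*(11 + l))
Z(R) = 1/(-190 + R² - 3*R) (Z(R) = 1/((-176 + R² - 5*R) + (-14 + 2*R)) = 1/(-190 + R² - 3*R))
1/(f(-304) + Z(163)) = 1/(-85 + 1/(-190 + 163² - 3*163)) = 1/(-85 + 1/(-190 + 26569 - 489)) = 1/(-85 + 1/25890) = 1/(-2200649/25890) = -25890/2200649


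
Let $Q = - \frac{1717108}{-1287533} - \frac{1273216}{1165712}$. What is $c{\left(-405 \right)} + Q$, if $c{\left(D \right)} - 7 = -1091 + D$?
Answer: $- \frac{139654177350361}{93805791781} \approx -1488.8$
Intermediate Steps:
$c{\left(D \right)} = -1084 + D$ ($c{\left(D \right)} = 7 + \left(-1091 + D\right) = -1084 + D$)
$Q = \frac{22646611548}{93805791781}$ ($Q = \left(-1717108\right) \left(- \frac{1}{1287533}\right) - \frac{79576}{72857} = \frac{1717108}{1287533} - \frac{79576}{72857} = \frac{22646611548}{93805791781} \approx 0.24142$)
$c{\left(-405 \right)} + Q = \left(-1084 - 405\right) + \frac{22646611548}{93805791781} = -1489 + \frac{22646611548}{93805791781} = - \frac{139654177350361}{93805791781}$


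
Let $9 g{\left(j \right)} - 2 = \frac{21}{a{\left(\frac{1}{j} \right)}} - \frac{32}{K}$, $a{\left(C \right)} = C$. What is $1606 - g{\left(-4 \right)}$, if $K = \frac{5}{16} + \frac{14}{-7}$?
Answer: $\frac{391960}{243} \approx 1613.0$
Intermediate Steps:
$K = - \frac{27}{16}$ ($K = 5 \cdot \frac{1}{16} + 14 \left(- \frac{1}{7}\right) = \frac{5}{16} - 2 = - \frac{27}{16} \approx -1.6875$)
$g{\left(j \right)} = \frac{566}{243} + \frac{7 j}{3}$ ($g{\left(j \right)} = \frac{2}{9} + \frac{\frac{21}{\frac{1}{j}} - \frac{32}{- \frac{27}{16}}}{9} = \frac{2}{9} + \frac{21 j - - \frac{512}{27}}{9} = \frac{2}{9} + \frac{21 j + \frac{512}{27}}{9} = \frac{2}{9} + \frac{\frac{512}{27} + 21 j}{9} = \frac{2}{9} + \left(\frac{512}{243} + \frac{7 j}{3}\right) = \frac{566}{243} + \frac{7 j}{3}$)
$1606 - g{\left(-4 \right)} = 1606 - \left(\frac{566}{243} + \frac{7}{3} \left(-4\right)\right) = 1606 - \left(\frac{566}{243} - \frac{28}{3}\right) = 1606 - - \frac{1702}{243} = 1606 + \frac{1702}{243} = \frac{391960}{243}$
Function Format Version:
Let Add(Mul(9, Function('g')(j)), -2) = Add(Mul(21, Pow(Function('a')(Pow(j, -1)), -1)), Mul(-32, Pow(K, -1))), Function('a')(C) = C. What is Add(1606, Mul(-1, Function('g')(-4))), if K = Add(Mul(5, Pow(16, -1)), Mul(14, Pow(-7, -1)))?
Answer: Rational(391960, 243) ≈ 1613.0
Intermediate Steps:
K = Rational(-27, 16) (K = Add(Mul(5, Rational(1, 16)), Mul(14, Rational(-1, 7))) = Add(Rational(5, 16), -2) = Rational(-27, 16) ≈ -1.6875)
Function('g')(j) = Add(Rational(566, 243), Mul(Rational(7, 3), j)) (Function('g')(j) = Add(Rational(2, 9), Mul(Rational(1, 9), Add(Mul(21, Pow(Pow(j, -1), -1)), Mul(-32, Pow(Rational(-27, 16), -1))))) = Add(Rational(2, 9), Mul(Rational(1, 9), Add(Mul(21, j), Mul(-32, Rational(-16, 27))))) = Add(Rational(2, 9), Mul(Rational(1, 9), Add(Mul(21, j), Rational(512, 27)))) = Add(Rational(2, 9), Mul(Rational(1, 9), Add(Rational(512, 27), Mul(21, j)))) = Add(Rational(2, 9), Add(Rational(512, 243), Mul(Rational(7, 3), j))) = Add(Rational(566, 243), Mul(Rational(7, 3), j)))
Add(1606, Mul(-1, Function('g')(-4))) = Add(1606, Mul(-1, Add(Rational(566, 243), Mul(Rational(7, 3), -4)))) = Add(1606, Mul(-1, Add(Rational(566, 243), Rational(-28, 3)))) = Add(1606, Mul(-1, Rational(-1702, 243))) = Add(1606, Rational(1702, 243)) = Rational(391960, 243)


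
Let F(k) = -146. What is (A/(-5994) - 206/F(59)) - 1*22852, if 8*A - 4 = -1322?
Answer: -39994149661/1750248 ≈ -22851.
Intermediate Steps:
A = -659/4 (A = ½ + (⅛)*(-1322) = ½ - 661/4 = -659/4 ≈ -164.75)
(A/(-5994) - 206/F(59)) - 1*22852 = (-659/4/(-5994) - 206/(-146)) - 1*22852 = (-659/4*(-1/5994) - 206*(-1/146)) - 22852 = (659/23976 + 103/73) - 22852 = 2517635/1750248 - 22852 = -39994149661/1750248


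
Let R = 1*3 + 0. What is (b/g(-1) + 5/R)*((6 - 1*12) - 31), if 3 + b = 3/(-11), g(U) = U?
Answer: -6031/33 ≈ -182.76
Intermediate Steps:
b = -36/11 (b = -3 + 3/(-11) = -3 + 3*(-1/11) = -3 - 3/11 = -36/11 ≈ -3.2727)
R = 3 (R = 3 + 0 = 3)
(b/g(-1) + 5/R)*((6 - 1*12) - 31) = (-36/11/(-1) + 5/3)*((6 - 1*12) - 31) = (-36/11*(-1) + 5*(⅓))*((6 - 12) - 31) = (36/11 + 5/3)*(-6 - 31) = (163/33)*(-37) = -6031/33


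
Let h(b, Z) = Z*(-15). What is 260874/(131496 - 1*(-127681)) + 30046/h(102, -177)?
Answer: 8479852612/688114935 ≈ 12.323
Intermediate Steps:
h(b, Z) = -15*Z
260874/(131496 - 1*(-127681)) + 30046/h(102, -177) = 260874/(131496 - 1*(-127681)) + 30046/((-15*(-177))) = 260874/(131496 + 127681) + 30046/2655 = 260874/259177 + 30046*(1/2655) = 260874*(1/259177) + 30046/2655 = 260874/259177 + 30046/2655 = 8479852612/688114935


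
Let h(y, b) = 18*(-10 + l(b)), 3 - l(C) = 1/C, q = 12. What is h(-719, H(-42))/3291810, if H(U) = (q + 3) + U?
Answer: -188/4937715 ≈ -3.8074e-5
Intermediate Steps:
l(C) = 3 - 1/C
H(U) = 15 + U (H(U) = (12 + 3) + U = 15 + U)
h(y, b) = -126 - 18/b (h(y, b) = 18*(-10 + (3 - 1/b)) = 18*(-7 - 1/b) = -126 - 18/b)
h(-719, H(-42))/3291810 = (-126 - 18/(15 - 42))/3291810 = (-126 - 18/(-27))*(1/3291810) = (-126 - 18*(-1/27))*(1/3291810) = (-126 + 2/3)*(1/3291810) = -376/3*1/3291810 = -188/4937715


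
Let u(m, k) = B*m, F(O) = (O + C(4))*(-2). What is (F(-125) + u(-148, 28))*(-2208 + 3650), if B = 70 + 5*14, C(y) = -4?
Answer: -29506204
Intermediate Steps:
F(O) = 8 - 2*O (F(O) = (O - 4)*(-2) = (-4 + O)*(-2) = 8 - 2*O)
B = 140 (B = 70 + 70 = 140)
u(m, k) = 140*m
(F(-125) + u(-148, 28))*(-2208 + 3650) = ((8 - 2*(-125)) + 140*(-148))*(-2208 + 3650) = ((8 + 250) - 20720)*1442 = (258 - 20720)*1442 = -20462*1442 = -29506204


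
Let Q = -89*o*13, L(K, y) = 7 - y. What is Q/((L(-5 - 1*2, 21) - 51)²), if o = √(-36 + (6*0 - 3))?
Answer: -89*I*√39/325 ≈ -1.7102*I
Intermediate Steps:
o = I*√39 (o = √(-36 + (0 - 3)) = √(-36 - 3) = √(-39) = I*√39 ≈ 6.245*I)
Q = -1157*I*√39 (Q = -89*I*√39*13 = -1157*I*√39 ≈ -7225.5*I)
Q/((L(-5 - 1*2, 21) - 51)²) = (-1157*I*√39)/(((7 - 1*21) - 51)²) = (-1157*I*√39)/(((7 - 21) - 51)²) = (-1157*I*√39)/((-14 - 51)²) = (-1157*I*√39)/((-65)²) = -1157*I*√39/4225 = -1157*I*√39*(1/4225) = -89*I*√39/325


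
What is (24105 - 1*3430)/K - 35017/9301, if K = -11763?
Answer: -604203146/109407663 ≈ -5.5225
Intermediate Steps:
(24105 - 1*3430)/K - 35017/9301 = (24105 - 1*3430)/(-11763) - 35017/9301 = (24105 - 3430)*(-1/11763) - 35017*1/9301 = 20675*(-1/11763) - 35017/9301 = -20675/11763 - 35017/9301 = -604203146/109407663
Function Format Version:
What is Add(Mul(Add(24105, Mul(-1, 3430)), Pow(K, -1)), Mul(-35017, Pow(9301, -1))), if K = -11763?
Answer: Rational(-604203146, 109407663) ≈ -5.5225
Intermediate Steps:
Add(Mul(Add(24105, Mul(-1, 3430)), Pow(K, -1)), Mul(-35017, Pow(9301, -1))) = Add(Mul(Add(24105, Mul(-1, 3430)), Pow(-11763, -1)), Mul(-35017, Pow(9301, -1))) = Add(Mul(Add(24105, -3430), Rational(-1, 11763)), Mul(-35017, Rational(1, 9301))) = Add(Mul(20675, Rational(-1, 11763)), Rational(-35017, 9301)) = Add(Rational(-20675, 11763), Rational(-35017, 9301)) = Rational(-604203146, 109407663)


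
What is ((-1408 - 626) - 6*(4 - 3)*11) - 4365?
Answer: -6465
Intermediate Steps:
((-1408 - 626) - 6*(4 - 3)*11) - 4365 = (-2034 - 6*1*11) - 4365 = (-2034 - 6*11) - 4365 = (-2034 - 66) - 4365 = -2100 - 4365 = -6465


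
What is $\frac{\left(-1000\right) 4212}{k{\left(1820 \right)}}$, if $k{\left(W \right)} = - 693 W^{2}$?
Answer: $\frac{90}{49049} \approx 0.0018349$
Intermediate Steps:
$\frac{\left(-1000\right) 4212}{k{\left(1820 \right)}} = \frac{\left(-1000\right) 4212}{\left(-693\right) 1820^{2}} = - \frac{4212000}{\left(-693\right) 3312400} = - \frac{4212000}{-2295493200} = \left(-4212000\right) \left(- \frac{1}{2295493200}\right) = \frac{90}{49049}$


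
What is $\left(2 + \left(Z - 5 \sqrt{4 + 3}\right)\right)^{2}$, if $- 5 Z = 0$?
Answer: $179 - 20 \sqrt{7} \approx 126.08$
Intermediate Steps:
$Z = 0$ ($Z = \left(- \frac{1}{5}\right) 0 = 0$)
$\left(2 + \left(Z - 5 \sqrt{4 + 3}\right)\right)^{2} = \left(2 + \left(0 - 5 \sqrt{4 + 3}\right)\right)^{2} = \left(2 + \left(0 - 5 \sqrt{7}\right)\right)^{2} = \left(2 - 5 \sqrt{7}\right)^{2}$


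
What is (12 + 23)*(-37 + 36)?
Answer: -35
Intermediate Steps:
(12 + 23)*(-37 + 36) = 35*(-1) = -35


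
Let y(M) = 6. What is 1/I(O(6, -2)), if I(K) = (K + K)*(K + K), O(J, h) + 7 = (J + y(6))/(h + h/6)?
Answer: 49/28900 ≈ 0.0016955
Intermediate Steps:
O(J, h) = -7 + 6*(6 + J)/(7*h) (O(J, h) = -7 + (J + 6)/(h + h/6) = -7 + (6 + J)/(h + h*(1/6)) = -7 + (6 + J)/(h + h/6) = -7 + (6 + J)/((7*h/6)) = -7 + (6 + J)*(6/(7*h)) = -7 + 6*(6 + J)/(7*h))
I(K) = 4*K**2 (I(K) = (2*K)*(2*K) = 4*K**2)
1/I(O(6, -2)) = 1/(4*((1/7)*(36 - 49*(-2) + 6*6)/(-2))**2) = 1/(4*((1/7)*(-1/2)*(36 + 98 + 36))**2) = 1/(4*((1/7)*(-1/2)*170)**2) = 1/(4*(-85/7)**2) = 1/(4*(7225/49)) = 1/(28900/49) = 49/28900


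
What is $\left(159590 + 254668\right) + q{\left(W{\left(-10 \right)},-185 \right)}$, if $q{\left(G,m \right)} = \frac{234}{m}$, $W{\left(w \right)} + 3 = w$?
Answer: $\frac{76637496}{185} \approx 4.1426 \cdot 10^{5}$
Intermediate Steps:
$W{\left(w \right)} = -3 + w$
$\left(159590 + 254668\right) + q{\left(W{\left(-10 \right)},-185 \right)} = \left(159590 + 254668\right) + \frac{234}{-185} = 414258 + 234 \left(- \frac{1}{185}\right) = 414258 - \frac{234}{185} = \frac{76637496}{185}$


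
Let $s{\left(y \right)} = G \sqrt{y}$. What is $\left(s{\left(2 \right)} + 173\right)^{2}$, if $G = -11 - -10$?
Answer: $\left(173 - \sqrt{2}\right)^{2} \approx 29442.0$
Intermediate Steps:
$G = -1$ ($G = -11 + 10 = -1$)
$s{\left(y \right)} = - \sqrt{y}$
$\left(s{\left(2 \right)} + 173\right)^{2} = \left(- \sqrt{2} + 173\right)^{2} = \left(173 - \sqrt{2}\right)^{2}$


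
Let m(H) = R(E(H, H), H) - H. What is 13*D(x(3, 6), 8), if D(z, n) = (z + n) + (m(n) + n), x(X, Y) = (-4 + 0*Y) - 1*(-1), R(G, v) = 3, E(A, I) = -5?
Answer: 104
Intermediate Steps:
m(H) = 3 - H
x(X, Y) = -3 (x(X, Y) = (-4 + 0) + 1 = -4 + 1 = -3)
D(z, n) = 3 + n + z (D(z, n) = (z + n) + ((3 - n) + n) = (n + z) + 3 = 3 + n + z)
13*D(x(3, 6), 8) = 13*(3 + 8 - 3) = 13*8 = 104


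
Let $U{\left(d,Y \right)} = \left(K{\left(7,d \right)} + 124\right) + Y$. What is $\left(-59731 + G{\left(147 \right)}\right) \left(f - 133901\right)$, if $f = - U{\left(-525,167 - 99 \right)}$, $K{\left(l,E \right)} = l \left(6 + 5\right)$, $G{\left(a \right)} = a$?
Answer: $7994385280$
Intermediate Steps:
$K{\left(l,E \right)} = 11 l$ ($K{\left(l,E \right)} = l 11 = 11 l$)
$U{\left(d,Y \right)} = 201 + Y$ ($U{\left(d,Y \right)} = \left(11 \cdot 7 + 124\right) + Y = \left(77 + 124\right) + Y = 201 + Y$)
$f = -269$ ($f = - (201 + \left(167 - 99\right)) = - (201 + 68) = \left(-1\right) 269 = -269$)
$\left(-59731 + G{\left(147 \right)}\right) \left(f - 133901\right) = \left(-59731 + 147\right) \left(-269 - 133901\right) = \left(-59584\right) \left(-134170\right) = 7994385280$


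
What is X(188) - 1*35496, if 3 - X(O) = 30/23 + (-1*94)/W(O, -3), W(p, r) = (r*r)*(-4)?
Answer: -14695723/414 ≈ -35497.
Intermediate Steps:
W(p, r) = -4*r**2 (W(p, r) = r**2*(-4) = -4*r**2)
X(O) = -379/414 (X(O) = 3 - (30/23 + (-1*94)/((-4*(-3)**2))) = 3 - (30*(1/23) - 94/((-4*9))) = 3 - (30/23 - 94/(-36)) = 3 - (30/23 - 94*(-1/36)) = 3 - (30/23 + 47/18) = 3 - 1*1621/414 = 3 - 1621/414 = -379/414)
X(188) - 1*35496 = -379/414 - 1*35496 = -379/414 - 35496 = -14695723/414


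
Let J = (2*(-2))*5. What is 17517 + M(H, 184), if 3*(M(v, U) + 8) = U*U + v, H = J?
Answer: 86363/3 ≈ 28788.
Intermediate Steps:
J = -20 (J = -4*5 = -20)
H = -20
M(v, U) = -8 + v/3 + U²/3 (M(v, U) = -8 + (U*U + v)/3 = -8 + (U² + v)/3 = -8 + (v + U²)/3 = -8 + (v/3 + U²/3) = -8 + v/3 + U²/3)
17517 + M(H, 184) = 17517 + (-8 + (⅓)*(-20) + (⅓)*184²) = 17517 + (-8 - 20/3 + (⅓)*33856) = 17517 + (-8 - 20/3 + 33856/3) = 17517 + 33812/3 = 86363/3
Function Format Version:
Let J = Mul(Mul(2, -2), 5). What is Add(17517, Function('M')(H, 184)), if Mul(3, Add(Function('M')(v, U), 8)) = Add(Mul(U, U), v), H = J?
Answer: Rational(86363, 3) ≈ 28788.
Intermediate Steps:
J = -20 (J = Mul(-4, 5) = -20)
H = -20
Function('M')(v, U) = Add(-8, Mul(Rational(1, 3), v), Mul(Rational(1, 3), Pow(U, 2))) (Function('M')(v, U) = Add(-8, Mul(Rational(1, 3), Add(Mul(U, U), v))) = Add(-8, Mul(Rational(1, 3), Add(Pow(U, 2), v))) = Add(-8, Mul(Rational(1, 3), Add(v, Pow(U, 2)))) = Add(-8, Add(Mul(Rational(1, 3), v), Mul(Rational(1, 3), Pow(U, 2)))) = Add(-8, Mul(Rational(1, 3), v), Mul(Rational(1, 3), Pow(U, 2))))
Add(17517, Function('M')(H, 184)) = Add(17517, Add(-8, Mul(Rational(1, 3), -20), Mul(Rational(1, 3), Pow(184, 2)))) = Add(17517, Add(-8, Rational(-20, 3), Mul(Rational(1, 3), 33856))) = Add(17517, Add(-8, Rational(-20, 3), Rational(33856, 3))) = Add(17517, Rational(33812, 3)) = Rational(86363, 3)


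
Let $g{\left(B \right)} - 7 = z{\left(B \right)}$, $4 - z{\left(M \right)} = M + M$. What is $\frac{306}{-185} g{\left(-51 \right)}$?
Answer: $- \frac{34578}{185} \approx -186.91$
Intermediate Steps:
$z{\left(M \right)} = 4 - 2 M$ ($z{\left(M \right)} = 4 - \left(M + M\right) = 4 - 2 M$)
$g{\left(B \right)} = 11 - 2 B$ ($g{\left(B \right)} = 7 - \left(-4 + 2 B\right) = 11 - 2 B$)
$\frac{306}{-185} g{\left(-51 \right)} = \frac{306}{-185} \left(11 - -102\right) = 306 \left(- \frac{1}{185}\right) \left(11 + 102\right) = \left(- \frac{306}{185}\right) 113 = - \frac{34578}{185}$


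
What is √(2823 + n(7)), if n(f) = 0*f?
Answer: √2823 ≈ 53.132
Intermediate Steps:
n(f) = 0
√(2823 + n(7)) = √(2823 + 0) = √2823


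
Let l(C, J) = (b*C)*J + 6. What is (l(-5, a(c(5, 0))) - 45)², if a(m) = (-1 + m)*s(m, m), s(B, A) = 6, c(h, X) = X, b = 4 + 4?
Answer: 40401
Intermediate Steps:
b = 8
a(m) = -6 + 6*m (a(m) = (-1 + m)*6 = -6 + 6*m)
l(C, J) = 6 + 8*C*J (l(C, J) = (8*C)*J + 6 = 8*C*J + 6 = 6 + 8*C*J)
(l(-5, a(c(5, 0))) - 45)² = ((6 + 8*(-5)*(-6 + 6*0)) - 45)² = ((6 + 8*(-5)*(-6 + 0)) - 45)² = ((6 + 8*(-5)*(-6)) - 45)² = ((6 + 240) - 45)² = (246 - 45)² = 201² = 40401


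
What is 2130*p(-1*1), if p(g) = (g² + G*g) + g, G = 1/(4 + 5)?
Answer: -710/3 ≈ -236.67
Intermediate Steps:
G = ⅑ (G = 1/9 = ⅑ ≈ 0.11111)
p(g) = g² + 10*g/9 (p(g) = (g² + g/9) + g = g² + 10*g/9)
2130*p(-1*1) = 2130*((-1*1)*(10 + 9*(-1*1))/9) = 2130*((⅑)*(-1)*(10 + 9*(-1))) = 2130*((⅑)*(-1)*(10 - 9)) = 2130*((⅑)*(-1)*1) = 2130*(-⅑) = -710/3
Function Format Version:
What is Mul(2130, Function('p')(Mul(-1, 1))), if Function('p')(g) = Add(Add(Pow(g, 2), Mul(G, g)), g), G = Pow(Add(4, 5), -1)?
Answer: Rational(-710, 3) ≈ -236.67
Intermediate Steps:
G = Rational(1, 9) (G = Pow(9, -1) = Rational(1, 9) ≈ 0.11111)
Function('p')(g) = Add(Pow(g, 2), Mul(Rational(10, 9), g)) (Function('p')(g) = Add(Add(Pow(g, 2), Mul(Rational(1, 9), g)), g) = Add(Pow(g, 2), Mul(Rational(10, 9), g)))
Mul(2130, Function('p')(Mul(-1, 1))) = Mul(2130, Mul(Rational(1, 9), Mul(-1, 1), Add(10, Mul(9, Mul(-1, 1))))) = Mul(2130, Mul(Rational(1, 9), -1, Add(10, Mul(9, -1)))) = Mul(2130, Mul(Rational(1, 9), -1, Add(10, -9))) = Mul(2130, Mul(Rational(1, 9), -1, 1)) = Mul(2130, Rational(-1, 9)) = Rational(-710, 3)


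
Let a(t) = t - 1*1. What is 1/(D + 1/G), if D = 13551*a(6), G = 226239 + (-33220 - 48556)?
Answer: 144463/9788090566 ≈ 1.4759e-5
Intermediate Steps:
a(t) = -1 + t (a(t) = t - 1 = -1 + t)
G = 144463 (G = 226239 - 81776 = 144463)
D = 67755 (D = 13551*(-1 + 6) = 13551*5 = 67755)
1/(D + 1/G) = 1/(67755 + 1/144463) = 1/(9788090566/144463) = 144463/9788090566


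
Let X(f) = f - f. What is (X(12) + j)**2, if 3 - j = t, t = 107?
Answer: 10816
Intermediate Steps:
X(f) = 0
j = -104 (j = 3 - 1*107 = 3 - 107 = -104)
(X(12) + j)**2 = (0 - 104)**2 = (-104)**2 = 10816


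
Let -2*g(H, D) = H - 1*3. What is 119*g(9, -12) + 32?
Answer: -325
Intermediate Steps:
g(H, D) = 3/2 - H/2 (g(H, D) = -(H - 1*3)/2 = -(H - 3)/2 = -(-3 + H)/2 = 3/2 - H/2)
119*g(9, -12) + 32 = 119*(3/2 - ½*9) + 32 = 119*(3/2 - 9/2) + 32 = 119*(-3) + 32 = -357 + 32 = -325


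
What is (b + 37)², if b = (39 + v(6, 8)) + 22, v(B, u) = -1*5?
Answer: 8649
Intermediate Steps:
v(B, u) = -5
b = 56 (b = (39 - 5) + 22 = 34 + 22 = 56)
(b + 37)² = (56 + 37)² = 93² = 8649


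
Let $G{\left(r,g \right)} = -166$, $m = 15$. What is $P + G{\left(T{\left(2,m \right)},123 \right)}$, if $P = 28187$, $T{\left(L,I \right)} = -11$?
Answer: $28021$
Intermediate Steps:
$P + G{\left(T{\left(2,m \right)},123 \right)} = 28187 - 166 = 28021$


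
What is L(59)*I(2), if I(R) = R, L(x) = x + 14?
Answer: 146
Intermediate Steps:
L(x) = 14 + x
L(59)*I(2) = (14 + 59)*2 = 73*2 = 146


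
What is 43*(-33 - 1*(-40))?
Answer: 301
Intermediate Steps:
43*(-33 - 1*(-40)) = 43*(-33 + 40) = 43*7 = 301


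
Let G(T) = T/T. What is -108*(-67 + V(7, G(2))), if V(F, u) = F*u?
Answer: 6480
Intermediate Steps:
G(T) = 1
-108*(-67 + V(7, G(2))) = -108*(-67 + 7*1) = -108*(-67 + 7) = -108*(-60) = 6480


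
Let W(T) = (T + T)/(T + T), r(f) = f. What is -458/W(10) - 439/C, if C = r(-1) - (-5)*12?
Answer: -27461/59 ≈ -465.44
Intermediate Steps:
C = 59 (C = -1 - (-5)*12 = -1 - 1*(-60) = -1 + 60 = 59)
W(T) = 1 (W(T) = (2*T)/((2*T)) = (2*T)*(1/(2*T)) = 1)
-458/W(10) - 439/C = -458/1 - 439/59 = -458*1 - 439*1/59 = -458 - 439/59 = -27461/59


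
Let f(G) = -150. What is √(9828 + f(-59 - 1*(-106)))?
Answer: √9678 ≈ 98.377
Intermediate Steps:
√(9828 + f(-59 - 1*(-106))) = √(9828 - 150) = √9678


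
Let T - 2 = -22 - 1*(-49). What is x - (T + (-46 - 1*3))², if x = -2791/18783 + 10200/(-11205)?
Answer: -208415471/519663 ≈ -401.06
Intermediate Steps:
T = 29 (T = 2 + (-22 - 1*(-49)) = 2 + (-22 + 49) = 2 + 27 = 29)
x = -550271/519663 (x = -2791*1/18783 + 10200*(-1/11205) = -2791/18783 - 680/747 = -550271/519663 ≈ -1.0589)
x - (T + (-46 - 1*3))² = -550271/519663 - (29 + (-46 - 1*3))² = -550271/519663 - (29 + (-46 - 3))² = -550271/519663 - (29 - 49)² = -550271/519663 - 1*(-20)² = -550271/519663 - 1*400 = -550271/519663 - 400 = -208415471/519663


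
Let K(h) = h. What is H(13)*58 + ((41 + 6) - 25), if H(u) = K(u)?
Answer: 776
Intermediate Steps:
H(u) = u
H(13)*58 + ((41 + 6) - 25) = 13*58 + ((41 + 6) - 25) = 754 + (47 - 25) = 754 + 22 = 776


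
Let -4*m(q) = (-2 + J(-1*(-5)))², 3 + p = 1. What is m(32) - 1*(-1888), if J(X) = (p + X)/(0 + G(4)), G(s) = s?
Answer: 120807/64 ≈ 1887.6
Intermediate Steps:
p = -2 (p = -3 + 1 = -2)
J(X) = -½ + X/4 (J(X) = (-2 + X)/(0 + 4) = (-2 + X)/4 = (-2 + X)*(¼) = -½ + X/4)
m(q) = -25/64 (m(q) = -(-2 + (-½ + (-1*(-5))/4))²/4 = -(-2 + (-½ + (¼)*5))²/4 = -(-2 + (-½ + 5/4))²/4 = -(-2 + ¾)²/4 = -(-5/4)²/4 = -¼*25/16 = -25/64)
m(32) - 1*(-1888) = -25/64 - 1*(-1888) = -25/64 + 1888 = 120807/64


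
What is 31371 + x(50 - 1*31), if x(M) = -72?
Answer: 31299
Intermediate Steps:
31371 + x(50 - 1*31) = 31371 - 72 = 31299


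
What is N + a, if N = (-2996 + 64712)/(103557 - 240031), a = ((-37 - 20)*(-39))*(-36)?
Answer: -5460901494/68237 ≈ -80029.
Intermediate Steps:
a = -80028 (a = -57*(-39)*(-36) = 2223*(-36) = -80028)
N = -30858/68237 (N = 61716/(-136474) = 61716*(-1/136474) = -30858/68237 ≈ -0.45222)
N + a = -30858/68237 - 80028 = -5460901494/68237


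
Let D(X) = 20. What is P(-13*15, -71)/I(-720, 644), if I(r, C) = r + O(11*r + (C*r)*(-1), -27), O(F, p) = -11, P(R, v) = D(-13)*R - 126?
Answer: 4026/731 ≈ 5.5075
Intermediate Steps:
P(R, v) = -126 + 20*R (P(R, v) = 20*R - 126 = -126 + 20*R)
I(r, C) = -11 + r (I(r, C) = r - 11 = -11 + r)
P(-13*15, -71)/I(-720, 644) = (-126 + 20*(-13*15))/(-11 - 720) = (-126 + 20*(-195))/(-731) = (-126 - 3900)*(-1/731) = -4026*(-1/731) = 4026/731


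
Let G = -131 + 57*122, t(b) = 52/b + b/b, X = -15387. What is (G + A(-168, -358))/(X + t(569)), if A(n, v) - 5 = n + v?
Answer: -77953/190317 ≈ -0.40960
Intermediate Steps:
t(b) = 1 + 52/b (t(b) = 52/b + 1 = 1 + 52/b)
A(n, v) = 5 + n + v (A(n, v) = 5 + (n + v) = 5 + n + v)
G = 6823 (G = -131 + 6954 = 6823)
(G + A(-168, -358))/(X + t(569)) = (6823 + (5 - 168 - 358))/(-15387 + (52 + 569)/569) = (6823 - 521)/(-15387 + (1/569)*621) = 6302/(-15387 + 621/569) = 6302/(-8754582/569) = 6302*(-569/8754582) = -77953/190317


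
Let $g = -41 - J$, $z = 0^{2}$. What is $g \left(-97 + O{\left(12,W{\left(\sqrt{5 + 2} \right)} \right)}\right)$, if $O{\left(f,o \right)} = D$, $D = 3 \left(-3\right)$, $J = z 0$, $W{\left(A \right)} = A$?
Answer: $4346$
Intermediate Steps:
$z = 0$
$J = 0$ ($J = 0 \cdot 0 = 0$)
$g = -41$ ($g = -41 - 0 = -41 + 0 = -41$)
$D = -9$
$O{\left(f,o \right)} = -9$
$g \left(-97 + O{\left(12,W{\left(\sqrt{5 + 2} \right)} \right)}\right) = - 41 \left(-97 - 9\right) = \left(-41\right) \left(-106\right) = 4346$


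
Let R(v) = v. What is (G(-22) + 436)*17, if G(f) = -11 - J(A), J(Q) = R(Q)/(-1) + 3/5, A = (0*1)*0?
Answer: 36074/5 ≈ 7214.8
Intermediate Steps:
A = 0 (A = 0*0 = 0)
J(Q) = 3/5 - Q (J(Q) = Q/(-1) + 3/5 = Q*(-1) + 3*(1/5) = -Q + 3/5 = 3/5 - Q)
G(f) = -58/5 (G(f) = -11 - (3/5 - 1*0) = -11 - (3/5 + 0) = -11 - 1*3/5 = -11 - 3/5 = -58/5)
(G(-22) + 436)*17 = (-58/5 + 436)*17 = (2122/5)*17 = 36074/5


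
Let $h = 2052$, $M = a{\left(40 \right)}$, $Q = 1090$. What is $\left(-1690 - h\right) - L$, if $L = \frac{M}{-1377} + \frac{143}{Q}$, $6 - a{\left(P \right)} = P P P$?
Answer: $- \frac{5686430431}{1500930} \approx -3788.6$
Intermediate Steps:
$a{\left(P \right)} = 6 - P^{3}$ ($a{\left(P \right)} = 6 - P P P = 6 - P^{2} P = 6 - P^{3}$)
$M = -63994$ ($M = 6 - 40^{3} = 6 - 64000 = -63994$)
$L = \frac{69950371}{1500930}$ ($L = - \frac{63994}{-1377} + \frac{143}{1090} = \left(-63994\right) \left(- \frac{1}{1377}\right) + 143 \cdot \frac{1}{1090} = \frac{63994}{1377} + \frac{143}{1090} = \frac{69950371}{1500930} \approx 46.605$)
$\left(-1690 - h\right) - L = \left(-1690 - 2052\right) - \frac{69950371}{1500930} = -3742 - \frac{69950371}{1500930} = - \frac{5686430431}{1500930}$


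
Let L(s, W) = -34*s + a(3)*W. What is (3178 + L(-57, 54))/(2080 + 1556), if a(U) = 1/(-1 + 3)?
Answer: 5143/3636 ≈ 1.4145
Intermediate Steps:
a(U) = ½ (a(U) = 1/2 = ½)
L(s, W) = W/2 - 34*s (L(s, W) = -34*s + W/2 = W/2 - 34*s)
(3178 + L(-57, 54))/(2080 + 1556) = (3178 + ((½)*54 - 34*(-57)))/(2080 + 1556) = (3178 + (27 + 1938))/3636 = (3178 + 1965)*(1/3636) = 5143*(1/3636) = 5143/3636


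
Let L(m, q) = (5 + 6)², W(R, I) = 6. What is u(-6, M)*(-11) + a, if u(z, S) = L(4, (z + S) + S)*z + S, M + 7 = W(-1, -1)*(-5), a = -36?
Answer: 8357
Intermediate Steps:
L(m, q) = 121 (L(m, q) = 11² = 121)
M = -37 (M = -7 + 6*(-5) = -7 - 30 = -37)
u(z, S) = S + 121*z (u(z, S) = 121*z + S = S + 121*z)
u(-6, M)*(-11) + a = (-37 + 121*(-6))*(-11) - 36 = (-37 - 726)*(-11) - 36 = -763*(-11) - 36 = 8393 - 36 = 8357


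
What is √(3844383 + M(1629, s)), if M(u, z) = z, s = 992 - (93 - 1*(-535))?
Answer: √3844747 ≈ 1960.8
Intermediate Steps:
s = 364 (s = 992 - (93 + 535) = 992 - 1*628 = 992 - 628 = 364)
√(3844383 + M(1629, s)) = √(3844383 + 364) = √3844747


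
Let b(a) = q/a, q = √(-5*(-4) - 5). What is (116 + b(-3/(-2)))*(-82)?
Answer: -9512 - 164*√15/3 ≈ -9723.7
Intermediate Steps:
q = √15 (q = √(20 - 5) = √15 ≈ 3.8730)
b(a) = √15/a
(116 + b(-3/(-2)))*(-82) = (116 + √15/((-3/(-2))))*(-82) = (116 + √15/((-3*(-½))))*(-82) = (116 + √15/(3/2))*(-82) = (116 + √15*(⅔))*(-82) = (116 + 2*√15/3)*(-82) = -9512 - 164*√15/3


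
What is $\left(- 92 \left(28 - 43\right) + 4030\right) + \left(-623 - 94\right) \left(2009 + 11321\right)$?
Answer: $-9552200$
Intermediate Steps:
$\left(- 92 \left(28 - 43\right) + 4030\right) + \left(-623 - 94\right) \left(2009 + 11321\right) = \left(\left(-92\right) \left(-15\right) + 4030\right) - 9557610 = \left(1380 + 4030\right) - 9557610 = 5410 - 9557610 = -9552200$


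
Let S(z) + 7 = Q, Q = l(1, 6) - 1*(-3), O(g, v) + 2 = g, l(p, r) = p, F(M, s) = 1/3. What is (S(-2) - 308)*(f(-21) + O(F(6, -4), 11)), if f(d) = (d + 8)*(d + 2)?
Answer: -228896/3 ≈ -76299.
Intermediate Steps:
F(M, s) = 1/3
O(g, v) = -2 + g
Q = 4 (Q = 1 - 1*(-3) = 1 + 3 = 4)
S(z) = -3 (S(z) = -7 + 4 = -3)
f(d) = (2 + d)*(8 + d) (f(d) = (8 + d)*(2 + d) = (2 + d)*(8 + d))
(S(-2) - 308)*(f(-21) + O(F(6, -4), 11)) = (-3 - 308)*((16 + (-21)**2 + 10*(-21)) + (-2 + 1/3)) = -311*((16 + 441 - 210) - 5/3) = -311*(247 - 5/3) = -311*736/3 = -228896/3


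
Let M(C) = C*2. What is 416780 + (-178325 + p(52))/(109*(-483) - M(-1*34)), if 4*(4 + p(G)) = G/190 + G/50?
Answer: 10409175625619/24975025 ≈ 4.1678e+5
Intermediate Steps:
M(C) = 2*C
p(G) = -4 + 3*G/475 (p(G) = -4 + (G/190 + G/50)/4 = -4 + (12*G/475)/4 = -4 + 3*G/475)
416780 + (-178325 + p(52))/(109*(-483) - M(-1*34)) = 416780 + (-178325 + (-4 + (3/475)*52))/(109*(-483) - 2*(-1*34)) = 416780 + (-178325 + (-4 + 156/475))/(-52647 - 2*(-34)) = 416780 + (-178325 - 1744/475)/(-52647 - 1*(-68)) = 416780 - 84706119/(475*(-52647 + 68)) = 416780 - 84706119/475/(-52579) = 416780 - 84706119/475*(-1/52579) = 416780 + 84706119/24975025 = 10409175625619/24975025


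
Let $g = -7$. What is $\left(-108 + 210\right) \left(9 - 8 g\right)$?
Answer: $6630$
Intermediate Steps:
$\left(-108 + 210\right) \left(9 - 8 g\right) = \left(-108 + 210\right) \left(9 - -56\right) = 102 \left(9 + 56\right) = 102 \cdot 65 = 6630$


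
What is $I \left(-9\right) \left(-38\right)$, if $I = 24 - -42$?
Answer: $22572$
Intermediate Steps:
$I = 66$ ($I = 24 + 42 = 66$)
$I \left(-9\right) \left(-38\right) = 66 \left(-9\right) \left(-38\right) = \left(-594\right) \left(-38\right) = 22572$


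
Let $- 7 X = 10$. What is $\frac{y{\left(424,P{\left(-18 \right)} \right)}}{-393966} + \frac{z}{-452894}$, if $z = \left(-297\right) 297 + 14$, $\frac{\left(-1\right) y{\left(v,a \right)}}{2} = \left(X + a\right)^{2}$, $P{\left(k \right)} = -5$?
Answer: $\frac{94687775435}{485712057922} \approx 0.19495$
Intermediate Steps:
$X = - \frac{10}{7}$ ($X = \left(- \frac{1}{7}\right) 10 = - \frac{10}{7} \approx -1.4286$)
$y{\left(v,a \right)} = - 2 \left(- \frac{10}{7} + a\right)^{2}$
$z = -88195$ ($z = -88209 + 14 = -88195$)
$\frac{y{\left(424,P{\left(-18 \right)} \right)}}{-393966} + \frac{z}{-452894} = \frac{\left(- \frac{2}{49}\right) \left(-10 + 7 \left(-5\right)\right)^{2}}{-393966} - \frac{88195}{-452894} = - \frac{2 \left(-10 - 35\right)^{2}}{49} \left(- \frac{1}{393966}\right) - - \frac{88195}{452894} = - \frac{2 \left(-45\right)^{2}}{49} \left(- \frac{1}{393966}\right) + \frac{88195}{452894} = \left(- \frac{2}{49}\right) 2025 \left(- \frac{1}{393966}\right) + \frac{88195}{452894} = \left(- \frac{4050}{49}\right) \left(- \frac{1}{393966}\right) + \frac{88195}{452894} = \frac{225}{1072463} + \frac{88195}{452894} = \frac{94687775435}{485712057922}$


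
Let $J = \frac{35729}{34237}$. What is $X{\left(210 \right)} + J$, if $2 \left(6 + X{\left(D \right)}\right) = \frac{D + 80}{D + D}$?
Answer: $- \frac{1894477}{410844} \approx -4.6112$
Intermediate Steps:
$J = \frac{35729}{34237}$ ($J = 35729 \cdot \frac{1}{34237} = \frac{35729}{34237} \approx 1.0436$)
$X{\left(D \right)} = -6 + \frac{80 + D}{4 D}$ ($X{\left(D \right)} = -6 + \frac{\left(D + 80\right) \frac{1}{D + D}}{2} = -6 + \frac{\left(80 + D\right) \frac{1}{2 D}}{2} = -6 + \frac{\frac{1}{2} \frac{1}{D} \left(80 + D\right)}{2} = -6 + \frac{80 + D}{4 D}$)
$X{\left(210 \right)} + J = \left(- \frac{23}{4} + \frac{20}{210}\right) + \frac{35729}{34237} = \left(- \frac{23}{4} + 20 \cdot \frac{1}{210}\right) + \frac{35729}{34237} = \left(- \frac{23}{4} + \frac{2}{21}\right) + \frac{35729}{34237} = - \frac{475}{84} + \frac{35729}{34237} = - \frac{1894477}{410844}$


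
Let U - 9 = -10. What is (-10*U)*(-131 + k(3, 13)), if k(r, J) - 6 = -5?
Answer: -1300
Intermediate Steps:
U = -1 (U = 9 - 10 = -1)
k(r, J) = 1 (k(r, J) = 6 - 5 = 1)
(-10*U)*(-131 + k(3, 13)) = (-10*(-1))*(-131 + 1) = 10*(-130) = -1300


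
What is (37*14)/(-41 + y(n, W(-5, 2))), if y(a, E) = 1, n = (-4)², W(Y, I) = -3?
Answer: -259/20 ≈ -12.950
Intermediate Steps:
n = 16
(37*14)/(-41 + y(n, W(-5, 2))) = (37*14)/(-41 + 1) = 518/(-40) = 518*(-1/40) = -259/20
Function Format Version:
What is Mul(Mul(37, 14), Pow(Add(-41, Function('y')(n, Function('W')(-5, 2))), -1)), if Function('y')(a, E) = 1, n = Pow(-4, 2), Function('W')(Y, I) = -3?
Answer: Rational(-259, 20) ≈ -12.950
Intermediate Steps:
n = 16
Mul(Mul(37, 14), Pow(Add(-41, Function('y')(n, Function('W')(-5, 2))), -1)) = Mul(Mul(37, 14), Pow(Add(-41, 1), -1)) = Mul(518, Pow(-40, -1)) = Mul(518, Rational(-1, 40)) = Rational(-259, 20)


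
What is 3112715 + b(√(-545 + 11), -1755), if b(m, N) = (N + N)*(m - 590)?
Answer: 5183615 - 3510*I*√534 ≈ 5.1836e+6 - 81111.0*I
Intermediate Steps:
b(m, N) = 2*N*(-590 + m) (b(m, N) = (2*N)*(-590 + m) = 2*N*(-590 + m))
3112715 + b(√(-545 + 11), -1755) = 3112715 + 2*(-1755)*(-590 + √(-545 + 11)) = 3112715 + 2*(-1755)*(-590 + √(-534)) = 3112715 + 2*(-1755)*(-590 + I*√534) = 3112715 + (2070900 - 3510*I*√534) = 5183615 - 3510*I*√534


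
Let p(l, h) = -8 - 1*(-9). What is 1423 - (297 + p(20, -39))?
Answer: 1125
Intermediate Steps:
p(l, h) = 1 (p(l, h) = -8 + 9 = 1)
1423 - (297 + p(20, -39)) = 1423 - (297 + 1) = 1423 - 1*298 = 1423 - 298 = 1125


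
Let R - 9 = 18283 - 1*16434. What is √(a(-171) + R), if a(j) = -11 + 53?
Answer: 10*√19 ≈ 43.589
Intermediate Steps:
a(j) = 42
R = 1858 (R = 9 + (18283 - 1*16434) = 9 + (18283 - 16434) = 9 + 1849 = 1858)
√(a(-171) + R) = √(42 + 1858) = √1900 = 10*√19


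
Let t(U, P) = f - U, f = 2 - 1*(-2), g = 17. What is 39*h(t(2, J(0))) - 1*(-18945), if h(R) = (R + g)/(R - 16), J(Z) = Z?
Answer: 264489/14 ≈ 18892.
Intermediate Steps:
f = 4 (f = 2 + 2 = 4)
t(U, P) = 4 - U
h(R) = (17 + R)/(-16 + R) (h(R) = (R + 17)/(R - 16) = (17 + R)/(-16 + R))
39*h(t(2, J(0))) - 1*(-18945) = 39*((17 + (4 - 1*2))/(-16 + (4 - 1*2))) - 1*(-18945) = 39*((17 + (4 - 2))/(-16 + (4 - 2))) + 18945 = 39*((17 + 2)/(-16 + 2)) + 18945 = 39*(19/(-14)) + 18945 = 39*(-1/14*19) + 18945 = 39*(-19/14) + 18945 = -741/14 + 18945 = 264489/14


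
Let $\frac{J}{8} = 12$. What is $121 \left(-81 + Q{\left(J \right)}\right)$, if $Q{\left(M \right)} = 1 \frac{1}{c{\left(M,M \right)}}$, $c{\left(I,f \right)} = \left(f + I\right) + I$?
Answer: $- \frac{2822567}{288} \approx -9800.6$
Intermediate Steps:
$J = 96$ ($J = 8 \cdot 12 = 96$)
$c{\left(I,f \right)} = f + 2 I$ ($c{\left(I,f \right)} = \left(I + f\right) + I = f + 2 I$)
$Q{\left(M \right)} = \frac{1}{3 M}$ ($Q{\left(M \right)} = 1 \frac{1}{M + 2 M} = 1 \frac{1}{3 M} = \frac{1}{3 M}$)
$121 \left(-81 + Q{\left(J \right)}\right) = 121 \left(-81 + \frac{1}{3 \cdot 96}\right) = 121 \left(-81 + \frac{1}{3} \cdot \frac{1}{96}\right) = 121 \left(-81 + \frac{1}{288}\right) = 121 \left(- \frac{23327}{288}\right) = - \frac{2822567}{288}$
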